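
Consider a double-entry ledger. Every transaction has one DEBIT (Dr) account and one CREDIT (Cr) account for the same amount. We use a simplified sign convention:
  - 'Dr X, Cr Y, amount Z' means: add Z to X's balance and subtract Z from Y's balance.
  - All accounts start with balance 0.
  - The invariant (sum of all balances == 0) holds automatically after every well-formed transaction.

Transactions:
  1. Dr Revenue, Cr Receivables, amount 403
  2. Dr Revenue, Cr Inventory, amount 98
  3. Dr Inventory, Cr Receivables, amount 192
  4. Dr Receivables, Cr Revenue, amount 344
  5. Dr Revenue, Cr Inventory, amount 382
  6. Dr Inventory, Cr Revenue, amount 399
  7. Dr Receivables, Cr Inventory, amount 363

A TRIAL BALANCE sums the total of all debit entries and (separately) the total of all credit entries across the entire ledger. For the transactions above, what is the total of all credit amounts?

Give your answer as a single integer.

Answer: 2181

Derivation:
Txn 1: credit+=403
Txn 2: credit+=98
Txn 3: credit+=192
Txn 4: credit+=344
Txn 5: credit+=382
Txn 6: credit+=399
Txn 7: credit+=363
Total credits = 2181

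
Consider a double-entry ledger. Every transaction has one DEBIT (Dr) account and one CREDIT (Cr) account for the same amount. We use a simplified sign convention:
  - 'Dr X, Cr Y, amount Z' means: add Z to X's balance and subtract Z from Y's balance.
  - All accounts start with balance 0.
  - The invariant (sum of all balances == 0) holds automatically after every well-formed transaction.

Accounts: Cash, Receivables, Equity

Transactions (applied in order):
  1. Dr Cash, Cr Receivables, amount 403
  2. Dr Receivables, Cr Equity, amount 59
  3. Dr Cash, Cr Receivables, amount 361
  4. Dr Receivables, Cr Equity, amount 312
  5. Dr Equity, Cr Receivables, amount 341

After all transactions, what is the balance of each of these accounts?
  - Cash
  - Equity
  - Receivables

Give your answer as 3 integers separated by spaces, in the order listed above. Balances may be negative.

After txn 1 (Dr Cash, Cr Receivables, amount 403): Cash=403 Receivables=-403
After txn 2 (Dr Receivables, Cr Equity, amount 59): Cash=403 Equity=-59 Receivables=-344
After txn 3 (Dr Cash, Cr Receivables, amount 361): Cash=764 Equity=-59 Receivables=-705
After txn 4 (Dr Receivables, Cr Equity, amount 312): Cash=764 Equity=-371 Receivables=-393
After txn 5 (Dr Equity, Cr Receivables, amount 341): Cash=764 Equity=-30 Receivables=-734

Answer: 764 -30 -734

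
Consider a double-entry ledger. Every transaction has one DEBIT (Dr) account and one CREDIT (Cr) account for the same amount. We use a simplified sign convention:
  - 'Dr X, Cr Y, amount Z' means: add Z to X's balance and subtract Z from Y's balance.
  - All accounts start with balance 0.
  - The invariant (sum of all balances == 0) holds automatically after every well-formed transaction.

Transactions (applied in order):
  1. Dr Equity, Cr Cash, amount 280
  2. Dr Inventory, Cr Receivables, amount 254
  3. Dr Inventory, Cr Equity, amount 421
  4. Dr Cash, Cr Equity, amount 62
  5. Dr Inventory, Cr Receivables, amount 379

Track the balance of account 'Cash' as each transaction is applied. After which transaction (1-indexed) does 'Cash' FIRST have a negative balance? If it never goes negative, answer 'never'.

Answer: 1

Derivation:
After txn 1: Cash=-280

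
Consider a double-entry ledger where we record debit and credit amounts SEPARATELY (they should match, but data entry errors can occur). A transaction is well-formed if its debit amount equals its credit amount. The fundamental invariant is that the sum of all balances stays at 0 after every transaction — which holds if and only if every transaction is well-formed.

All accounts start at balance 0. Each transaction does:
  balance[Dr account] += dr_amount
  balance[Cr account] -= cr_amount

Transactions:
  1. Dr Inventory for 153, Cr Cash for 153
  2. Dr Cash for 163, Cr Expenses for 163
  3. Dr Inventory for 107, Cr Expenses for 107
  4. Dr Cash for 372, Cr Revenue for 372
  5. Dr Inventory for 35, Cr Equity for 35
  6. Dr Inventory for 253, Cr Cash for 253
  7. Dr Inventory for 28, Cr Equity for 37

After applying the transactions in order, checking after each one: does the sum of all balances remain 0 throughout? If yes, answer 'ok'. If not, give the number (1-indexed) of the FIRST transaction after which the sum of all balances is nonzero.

After txn 1: dr=153 cr=153 sum_balances=0
After txn 2: dr=163 cr=163 sum_balances=0
After txn 3: dr=107 cr=107 sum_balances=0
After txn 4: dr=372 cr=372 sum_balances=0
After txn 5: dr=35 cr=35 sum_balances=0
After txn 6: dr=253 cr=253 sum_balances=0
After txn 7: dr=28 cr=37 sum_balances=-9

Answer: 7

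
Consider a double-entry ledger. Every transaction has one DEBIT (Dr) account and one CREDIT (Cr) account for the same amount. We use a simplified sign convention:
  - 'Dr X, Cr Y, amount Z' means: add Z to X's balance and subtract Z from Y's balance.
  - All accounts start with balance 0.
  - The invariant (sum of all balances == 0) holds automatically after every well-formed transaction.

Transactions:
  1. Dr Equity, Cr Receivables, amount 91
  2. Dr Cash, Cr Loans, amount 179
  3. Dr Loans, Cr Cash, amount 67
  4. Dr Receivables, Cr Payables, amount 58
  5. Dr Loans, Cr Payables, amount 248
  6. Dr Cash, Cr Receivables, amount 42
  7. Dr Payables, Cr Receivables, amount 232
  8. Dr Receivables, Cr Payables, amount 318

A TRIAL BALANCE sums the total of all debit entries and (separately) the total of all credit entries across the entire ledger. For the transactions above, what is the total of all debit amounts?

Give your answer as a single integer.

Txn 1: debit+=91
Txn 2: debit+=179
Txn 3: debit+=67
Txn 4: debit+=58
Txn 5: debit+=248
Txn 6: debit+=42
Txn 7: debit+=232
Txn 8: debit+=318
Total debits = 1235

Answer: 1235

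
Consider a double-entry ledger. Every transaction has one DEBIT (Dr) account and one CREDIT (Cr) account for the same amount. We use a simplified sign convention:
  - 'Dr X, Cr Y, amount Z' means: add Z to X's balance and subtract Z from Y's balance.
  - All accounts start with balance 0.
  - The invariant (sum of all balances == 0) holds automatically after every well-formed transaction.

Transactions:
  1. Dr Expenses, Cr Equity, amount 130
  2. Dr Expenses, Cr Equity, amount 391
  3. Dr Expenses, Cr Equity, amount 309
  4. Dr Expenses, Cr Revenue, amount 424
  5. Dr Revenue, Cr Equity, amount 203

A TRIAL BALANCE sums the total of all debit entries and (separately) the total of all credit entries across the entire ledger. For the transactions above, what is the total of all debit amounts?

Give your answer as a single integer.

Txn 1: debit+=130
Txn 2: debit+=391
Txn 3: debit+=309
Txn 4: debit+=424
Txn 5: debit+=203
Total debits = 1457

Answer: 1457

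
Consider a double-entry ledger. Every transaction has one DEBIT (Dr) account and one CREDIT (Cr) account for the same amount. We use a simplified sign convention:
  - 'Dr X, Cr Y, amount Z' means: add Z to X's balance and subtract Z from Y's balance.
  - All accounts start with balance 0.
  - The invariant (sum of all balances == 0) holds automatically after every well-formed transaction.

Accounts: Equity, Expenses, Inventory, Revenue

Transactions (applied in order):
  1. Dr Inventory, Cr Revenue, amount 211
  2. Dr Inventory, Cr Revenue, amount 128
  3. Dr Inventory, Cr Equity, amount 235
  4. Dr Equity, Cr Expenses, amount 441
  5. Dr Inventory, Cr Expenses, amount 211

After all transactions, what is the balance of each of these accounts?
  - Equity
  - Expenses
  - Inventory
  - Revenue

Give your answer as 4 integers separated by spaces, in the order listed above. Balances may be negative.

Answer: 206 -652 785 -339

Derivation:
After txn 1 (Dr Inventory, Cr Revenue, amount 211): Inventory=211 Revenue=-211
After txn 2 (Dr Inventory, Cr Revenue, amount 128): Inventory=339 Revenue=-339
After txn 3 (Dr Inventory, Cr Equity, amount 235): Equity=-235 Inventory=574 Revenue=-339
After txn 4 (Dr Equity, Cr Expenses, amount 441): Equity=206 Expenses=-441 Inventory=574 Revenue=-339
After txn 5 (Dr Inventory, Cr Expenses, amount 211): Equity=206 Expenses=-652 Inventory=785 Revenue=-339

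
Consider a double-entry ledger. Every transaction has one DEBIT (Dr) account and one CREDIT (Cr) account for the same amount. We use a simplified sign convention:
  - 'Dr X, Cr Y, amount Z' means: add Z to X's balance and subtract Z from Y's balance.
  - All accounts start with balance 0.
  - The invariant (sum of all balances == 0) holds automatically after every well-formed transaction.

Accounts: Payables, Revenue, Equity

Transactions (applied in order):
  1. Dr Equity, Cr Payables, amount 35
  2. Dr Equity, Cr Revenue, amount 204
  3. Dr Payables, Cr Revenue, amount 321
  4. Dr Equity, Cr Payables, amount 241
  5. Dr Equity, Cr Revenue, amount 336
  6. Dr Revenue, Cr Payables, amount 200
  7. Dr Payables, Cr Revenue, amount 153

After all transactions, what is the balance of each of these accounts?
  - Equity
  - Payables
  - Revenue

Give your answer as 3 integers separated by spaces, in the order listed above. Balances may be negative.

After txn 1 (Dr Equity, Cr Payables, amount 35): Equity=35 Payables=-35
After txn 2 (Dr Equity, Cr Revenue, amount 204): Equity=239 Payables=-35 Revenue=-204
After txn 3 (Dr Payables, Cr Revenue, amount 321): Equity=239 Payables=286 Revenue=-525
After txn 4 (Dr Equity, Cr Payables, amount 241): Equity=480 Payables=45 Revenue=-525
After txn 5 (Dr Equity, Cr Revenue, amount 336): Equity=816 Payables=45 Revenue=-861
After txn 6 (Dr Revenue, Cr Payables, amount 200): Equity=816 Payables=-155 Revenue=-661
After txn 7 (Dr Payables, Cr Revenue, amount 153): Equity=816 Payables=-2 Revenue=-814

Answer: 816 -2 -814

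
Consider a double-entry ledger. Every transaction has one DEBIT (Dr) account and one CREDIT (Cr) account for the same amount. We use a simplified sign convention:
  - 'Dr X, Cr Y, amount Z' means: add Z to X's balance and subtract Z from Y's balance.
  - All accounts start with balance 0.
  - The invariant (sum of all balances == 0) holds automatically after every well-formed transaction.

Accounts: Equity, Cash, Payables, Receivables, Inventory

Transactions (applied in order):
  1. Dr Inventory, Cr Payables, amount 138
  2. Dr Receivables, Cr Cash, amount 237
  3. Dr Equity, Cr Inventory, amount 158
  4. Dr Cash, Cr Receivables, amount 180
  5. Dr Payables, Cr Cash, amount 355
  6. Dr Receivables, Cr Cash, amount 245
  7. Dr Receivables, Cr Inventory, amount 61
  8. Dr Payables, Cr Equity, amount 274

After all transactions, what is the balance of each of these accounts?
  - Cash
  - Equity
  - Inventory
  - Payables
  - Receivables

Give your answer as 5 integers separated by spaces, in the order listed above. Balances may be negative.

After txn 1 (Dr Inventory, Cr Payables, amount 138): Inventory=138 Payables=-138
After txn 2 (Dr Receivables, Cr Cash, amount 237): Cash=-237 Inventory=138 Payables=-138 Receivables=237
After txn 3 (Dr Equity, Cr Inventory, amount 158): Cash=-237 Equity=158 Inventory=-20 Payables=-138 Receivables=237
After txn 4 (Dr Cash, Cr Receivables, amount 180): Cash=-57 Equity=158 Inventory=-20 Payables=-138 Receivables=57
After txn 5 (Dr Payables, Cr Cash, amount 355): Cash=-412 Equity=158 Inventory=-20 Payables=217 Receivables=57
After txn 6 (Dr Receivables, Cr Cash, amount 245): Cash=-657 Equity=158 Inventory=-20 Payables=217 Receivables=302
After txn 7 (Dr Receivables, Cr Inventory, amount 61): Cash=-657 Equity=158 Inventory=-81 Payables=217 Receivables=363
After txn 8 (Dr Payables, Cr Equity, amount 274): Cash=-657 Equity=-116 Inventory=-81 Payables=491 Receivables=363

Answer: -657 -116 -81 491 363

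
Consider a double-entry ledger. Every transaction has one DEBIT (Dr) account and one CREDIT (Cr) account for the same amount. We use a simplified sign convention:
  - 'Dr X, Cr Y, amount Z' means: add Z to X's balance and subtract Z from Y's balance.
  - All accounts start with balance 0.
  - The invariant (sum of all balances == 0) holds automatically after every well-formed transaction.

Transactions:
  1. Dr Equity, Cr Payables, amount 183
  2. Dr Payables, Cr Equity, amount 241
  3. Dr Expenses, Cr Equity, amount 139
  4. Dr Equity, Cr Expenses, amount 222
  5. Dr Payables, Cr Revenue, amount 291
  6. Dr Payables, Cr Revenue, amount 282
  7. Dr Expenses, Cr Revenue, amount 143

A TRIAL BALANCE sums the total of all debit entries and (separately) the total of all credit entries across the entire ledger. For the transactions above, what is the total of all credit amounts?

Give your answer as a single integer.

Answer: 1501

Derivation:
Txn 1: credit+=183
Txn 2: credit+=241
Txn 3: credit+=139
Txn 4: credit+=222
Txn 5: credit+=291
Txn 6: credit+=282
Txn 7: credit+=143
Total credits = 1501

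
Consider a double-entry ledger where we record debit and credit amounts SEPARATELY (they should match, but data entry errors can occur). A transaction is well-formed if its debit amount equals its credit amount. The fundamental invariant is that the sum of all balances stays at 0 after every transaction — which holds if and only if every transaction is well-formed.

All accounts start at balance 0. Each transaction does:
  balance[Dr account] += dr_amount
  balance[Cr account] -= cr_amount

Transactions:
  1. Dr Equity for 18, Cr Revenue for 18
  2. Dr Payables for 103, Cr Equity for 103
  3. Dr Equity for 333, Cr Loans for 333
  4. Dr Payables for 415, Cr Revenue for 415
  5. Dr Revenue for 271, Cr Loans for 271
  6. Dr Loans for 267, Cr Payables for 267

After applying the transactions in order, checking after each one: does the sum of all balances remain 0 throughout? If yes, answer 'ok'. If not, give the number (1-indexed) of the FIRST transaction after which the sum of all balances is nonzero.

After txn 1: dr=18 cr=18 sum_balances=0
After txn 2: dr=103 cr=103 sum_balances=0
After txn 3: dr=333 cr=333 sum_balances=0
After txn 4: dr=415 cr=415 sum_balances=0
After txn 5: dr=271 cr=271 sum_balances=0
After txn 6: dr=267 cr=267 sum_balances=0

Answer: ok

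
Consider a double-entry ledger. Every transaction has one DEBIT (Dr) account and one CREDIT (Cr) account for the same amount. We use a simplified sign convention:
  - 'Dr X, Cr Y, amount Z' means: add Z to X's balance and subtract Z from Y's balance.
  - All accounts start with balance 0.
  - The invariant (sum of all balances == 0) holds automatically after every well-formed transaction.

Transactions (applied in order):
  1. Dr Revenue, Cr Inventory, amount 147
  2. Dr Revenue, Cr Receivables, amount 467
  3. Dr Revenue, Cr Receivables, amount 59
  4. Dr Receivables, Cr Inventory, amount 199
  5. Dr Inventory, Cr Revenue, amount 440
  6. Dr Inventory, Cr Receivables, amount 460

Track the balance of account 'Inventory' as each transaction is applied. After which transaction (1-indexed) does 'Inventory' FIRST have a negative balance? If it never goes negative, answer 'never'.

Answer: 1

Derivation:
After txn 1: Inventory=-147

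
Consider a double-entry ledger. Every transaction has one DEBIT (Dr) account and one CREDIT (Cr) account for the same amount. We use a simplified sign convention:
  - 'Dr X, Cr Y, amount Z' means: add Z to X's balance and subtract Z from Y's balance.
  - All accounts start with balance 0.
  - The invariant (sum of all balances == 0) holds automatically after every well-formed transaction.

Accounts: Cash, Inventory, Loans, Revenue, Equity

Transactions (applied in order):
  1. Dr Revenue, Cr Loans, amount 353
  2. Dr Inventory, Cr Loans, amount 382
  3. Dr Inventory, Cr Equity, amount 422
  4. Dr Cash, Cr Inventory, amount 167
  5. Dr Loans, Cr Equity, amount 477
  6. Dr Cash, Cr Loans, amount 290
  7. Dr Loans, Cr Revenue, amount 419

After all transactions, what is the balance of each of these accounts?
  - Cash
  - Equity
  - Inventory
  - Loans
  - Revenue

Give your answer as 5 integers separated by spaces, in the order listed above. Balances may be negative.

After txn 1 (Dr Revenue, Cr Loans, amount 353): Loans=-353 Revenue=353
After txn 2 (Dr Inventory, Cr Loans, amount 382): Inventory=382 Loans=-735 Revenue=353
After txn 3 (Dr Inventory, Cr Equity, amount 422): Equity=-422 Inventory=804 Loans=-735 Revenue=353
After txn 4 (Dr Cash, Cr Inventory, amount 167): Cash=167 Equity=-422 Inventory=637 Loans=-735 Revenue=353
After txn 5 (Dr Loans, Cr Equity, amount 477): Cash=167 Equity=-899 Inventory=637 Loans=-258 Revenue=353
After txn 6 (Dr Cash, Cr Loans, amount 290): Cash=457 Equity=-899 Inventory=637 Loans=-548 Revenue=353
After txn 7 (Dr Loans, Cr Revenue, amount 419): Cash=457 Equity=-899 Inventory=637 Loans=-129 Revenue=-66

Answer: 457 -899 637 -129 -66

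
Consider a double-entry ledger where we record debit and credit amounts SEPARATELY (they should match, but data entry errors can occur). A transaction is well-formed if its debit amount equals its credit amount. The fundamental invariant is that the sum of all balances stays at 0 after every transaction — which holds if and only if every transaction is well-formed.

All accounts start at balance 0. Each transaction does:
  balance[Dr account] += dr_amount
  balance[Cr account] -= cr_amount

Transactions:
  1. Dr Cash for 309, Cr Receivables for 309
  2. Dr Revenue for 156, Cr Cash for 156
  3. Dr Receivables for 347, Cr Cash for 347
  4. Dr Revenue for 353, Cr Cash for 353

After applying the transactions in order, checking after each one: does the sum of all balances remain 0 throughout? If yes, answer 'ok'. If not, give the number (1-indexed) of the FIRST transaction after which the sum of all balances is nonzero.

Answer: ok

Derivation:
After txn 1: dr=309 cr=309 sum_balances=0
After txn 2: dr=156 cr=156 sum_balances=0
After txn 3: dr=347 cr=347 sum_balances=0
After txn 4: dr=353 cr=353 sum_balances=0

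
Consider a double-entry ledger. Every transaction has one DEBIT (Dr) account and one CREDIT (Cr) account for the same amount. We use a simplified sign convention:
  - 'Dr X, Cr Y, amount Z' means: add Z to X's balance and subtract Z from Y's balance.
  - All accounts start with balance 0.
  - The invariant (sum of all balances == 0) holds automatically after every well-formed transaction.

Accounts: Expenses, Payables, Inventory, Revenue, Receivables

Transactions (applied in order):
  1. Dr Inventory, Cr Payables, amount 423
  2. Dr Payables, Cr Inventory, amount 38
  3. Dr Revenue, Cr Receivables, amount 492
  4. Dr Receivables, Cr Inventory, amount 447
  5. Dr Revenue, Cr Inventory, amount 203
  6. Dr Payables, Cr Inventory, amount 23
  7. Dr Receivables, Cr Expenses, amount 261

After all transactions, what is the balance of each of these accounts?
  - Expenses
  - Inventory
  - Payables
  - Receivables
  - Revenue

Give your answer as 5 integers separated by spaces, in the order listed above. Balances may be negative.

Answer: -261 -288 -362 216 695

Derivation:
After txn 1 (Dr Inventory, Cr Payables, amount 423): Inventory=423 Payables=-423
After txn 2 (Dr Payables, Cr Inventory, amount 38): Inventory=385 Payables=-385
After txn 3 (Dr Revenue, Cr Receivables, amount 492): Inventory=385 Payables=-385 Receivables=-492 Revenue=492
After txn 4 (Dr Receivables, Cr Inventory, amount 447): Inventory=-62 Payables=-385 Receivables=-45 Revenue=492
After txn 5 (Dr Revenue, Cr Inventory, amount 203): Inventory=-265 Payables=-385 Receivables=-45 Revenue=695
After txn 6 (Dr Payables, Cr Inventory, amount 23): Inventory=-288 Payables=-362 Receivables=-45 Revenue=695
After txn 7 (Dr Receivables, Cr Expenses, amount 261): Expenses=-261 Inventory=-288 Payables=-362 Receivables=216 Revenue=695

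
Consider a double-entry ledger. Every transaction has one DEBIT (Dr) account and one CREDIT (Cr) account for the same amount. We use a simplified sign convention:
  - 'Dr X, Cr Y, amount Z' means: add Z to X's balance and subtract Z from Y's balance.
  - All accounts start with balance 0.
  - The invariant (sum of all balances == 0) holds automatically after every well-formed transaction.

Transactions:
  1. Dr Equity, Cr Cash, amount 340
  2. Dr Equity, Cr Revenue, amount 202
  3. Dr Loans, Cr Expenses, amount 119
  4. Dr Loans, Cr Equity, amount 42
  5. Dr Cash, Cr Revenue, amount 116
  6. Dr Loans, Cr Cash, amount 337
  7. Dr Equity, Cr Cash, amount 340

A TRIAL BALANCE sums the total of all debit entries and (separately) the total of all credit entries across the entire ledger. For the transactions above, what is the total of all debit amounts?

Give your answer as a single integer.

Txn 1: debit+=340
Txn 2: debit+=202
Txn 3: debit+=119
Txn 4: debit+=42
Txn 5: debit+=116
Txn 6: debit+=337
Txn 7: debit+=340
Total debits = 1496

Answer: 1496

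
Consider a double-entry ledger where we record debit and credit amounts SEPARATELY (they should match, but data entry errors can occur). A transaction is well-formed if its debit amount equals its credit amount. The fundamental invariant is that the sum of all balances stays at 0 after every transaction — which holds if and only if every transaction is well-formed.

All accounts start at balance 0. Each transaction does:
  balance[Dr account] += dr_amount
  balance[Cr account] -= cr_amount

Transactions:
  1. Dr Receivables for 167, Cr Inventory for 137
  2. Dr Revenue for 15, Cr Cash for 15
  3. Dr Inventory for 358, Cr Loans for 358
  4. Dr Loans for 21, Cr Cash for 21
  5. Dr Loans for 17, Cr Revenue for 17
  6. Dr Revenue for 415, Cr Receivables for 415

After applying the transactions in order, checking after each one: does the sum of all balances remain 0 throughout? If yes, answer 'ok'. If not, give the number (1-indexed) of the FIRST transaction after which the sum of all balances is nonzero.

Answer: 1

Derivation:
After txn 1: dr=167 cr=137 sum_balances=30
After txn 2: dr=15 cr=15 sum_balances=30
After txn 3: dr=358 cr=358 sum_balances=30
After txn 4: dr=21 cr=21 sum_balances=30
After txn 5: dr=17 cr=17 sum_balances=30
After txn 6: dr=415 cr=415 sum_balances=30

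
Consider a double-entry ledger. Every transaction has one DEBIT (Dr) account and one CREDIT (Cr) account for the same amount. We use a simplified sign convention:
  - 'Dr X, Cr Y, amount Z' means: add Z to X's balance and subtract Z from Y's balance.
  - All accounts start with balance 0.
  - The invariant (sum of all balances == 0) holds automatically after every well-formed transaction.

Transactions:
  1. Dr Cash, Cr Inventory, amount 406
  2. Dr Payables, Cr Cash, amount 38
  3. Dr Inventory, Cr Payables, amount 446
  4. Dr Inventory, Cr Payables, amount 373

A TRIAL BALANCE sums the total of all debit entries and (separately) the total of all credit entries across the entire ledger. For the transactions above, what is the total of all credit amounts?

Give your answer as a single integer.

Txn 1: credit+=406
Txn 2: credit+=38
Txn 3: credit+=446
Txn 4: credit+=373
Total credits = 1263

Answer: 1263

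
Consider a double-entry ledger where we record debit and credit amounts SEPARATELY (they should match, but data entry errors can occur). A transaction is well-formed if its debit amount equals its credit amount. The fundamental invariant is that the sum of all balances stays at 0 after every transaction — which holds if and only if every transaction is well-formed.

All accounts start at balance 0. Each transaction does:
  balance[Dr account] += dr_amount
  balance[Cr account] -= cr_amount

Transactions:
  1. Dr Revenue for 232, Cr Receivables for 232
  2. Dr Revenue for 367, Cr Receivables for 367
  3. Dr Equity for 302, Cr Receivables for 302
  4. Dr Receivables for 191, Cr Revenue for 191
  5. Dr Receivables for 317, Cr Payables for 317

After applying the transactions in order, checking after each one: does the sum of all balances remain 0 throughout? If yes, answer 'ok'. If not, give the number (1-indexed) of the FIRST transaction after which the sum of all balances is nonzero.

After txn 1: dr=232 cr=232 sum_balances=0
After txn 2: dr=367 cr=367 sum_balances=0
After txn 3: dr=302 cr=302 sum_balances=0
After txn 4: dr=191 cr=191 sum_balances=0
After txn 5: dr=317 cr=317 sum_balances=0

Answer: ok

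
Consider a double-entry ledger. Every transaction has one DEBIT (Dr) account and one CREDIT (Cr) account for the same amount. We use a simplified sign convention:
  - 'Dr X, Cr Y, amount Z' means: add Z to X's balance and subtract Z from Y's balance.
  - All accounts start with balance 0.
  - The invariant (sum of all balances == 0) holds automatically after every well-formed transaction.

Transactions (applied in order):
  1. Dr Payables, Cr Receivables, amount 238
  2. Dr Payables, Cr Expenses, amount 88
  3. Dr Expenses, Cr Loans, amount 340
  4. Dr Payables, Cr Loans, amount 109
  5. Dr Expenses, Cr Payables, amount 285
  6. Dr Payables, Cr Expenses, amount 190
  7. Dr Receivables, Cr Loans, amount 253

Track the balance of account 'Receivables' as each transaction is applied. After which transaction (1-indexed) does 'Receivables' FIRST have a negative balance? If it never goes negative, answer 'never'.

Answer: 1

Derivation:
After txn 1: Receivables=-238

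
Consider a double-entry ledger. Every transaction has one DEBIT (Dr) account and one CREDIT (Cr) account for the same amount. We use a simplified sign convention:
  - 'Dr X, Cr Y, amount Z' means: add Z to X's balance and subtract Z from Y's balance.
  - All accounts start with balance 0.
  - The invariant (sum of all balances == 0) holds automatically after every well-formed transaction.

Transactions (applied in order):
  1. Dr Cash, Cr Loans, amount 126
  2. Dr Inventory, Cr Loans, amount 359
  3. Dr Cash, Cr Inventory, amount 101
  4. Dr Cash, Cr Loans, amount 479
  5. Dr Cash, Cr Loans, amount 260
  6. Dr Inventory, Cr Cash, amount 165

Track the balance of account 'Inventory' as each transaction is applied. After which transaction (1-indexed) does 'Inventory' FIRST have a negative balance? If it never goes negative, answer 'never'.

Answer: never

Derivation:
After txn 1: Inventory=0
After txn 2: Inventory=359
After txn 3: Inventory=258
After txn 4: Inventory=258
After txn 5: Inventory=258
After txn 6: Inventory=423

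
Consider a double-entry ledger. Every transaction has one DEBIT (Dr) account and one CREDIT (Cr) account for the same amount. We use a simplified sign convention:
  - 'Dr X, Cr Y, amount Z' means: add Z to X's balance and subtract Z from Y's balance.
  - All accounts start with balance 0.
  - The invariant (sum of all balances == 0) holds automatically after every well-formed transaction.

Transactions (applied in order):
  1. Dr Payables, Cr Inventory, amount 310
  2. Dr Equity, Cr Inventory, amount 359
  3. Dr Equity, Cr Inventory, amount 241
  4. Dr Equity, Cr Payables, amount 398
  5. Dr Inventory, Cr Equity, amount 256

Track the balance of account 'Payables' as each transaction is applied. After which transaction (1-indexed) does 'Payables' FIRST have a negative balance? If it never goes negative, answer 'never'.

Answer: 4

Derivation:
After txn 1: Payables=310
After txn 2: Payables=310
After txn 3: Payables=310
After txn 4: Payables=-88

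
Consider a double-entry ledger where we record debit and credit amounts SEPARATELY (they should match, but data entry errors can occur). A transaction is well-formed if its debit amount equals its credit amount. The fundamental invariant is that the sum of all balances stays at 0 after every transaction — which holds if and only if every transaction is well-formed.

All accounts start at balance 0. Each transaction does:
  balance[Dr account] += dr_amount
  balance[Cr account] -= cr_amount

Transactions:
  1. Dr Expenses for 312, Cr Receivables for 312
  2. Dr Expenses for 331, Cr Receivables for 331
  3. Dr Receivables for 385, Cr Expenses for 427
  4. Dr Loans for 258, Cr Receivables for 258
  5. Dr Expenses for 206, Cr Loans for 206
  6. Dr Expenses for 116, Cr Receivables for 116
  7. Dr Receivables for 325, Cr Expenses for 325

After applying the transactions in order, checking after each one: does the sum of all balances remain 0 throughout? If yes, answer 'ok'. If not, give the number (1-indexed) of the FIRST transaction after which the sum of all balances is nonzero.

After txn 1: dr=312 cr=312 sum_balances=0
After txn 2: dr=331 cr=331 sum_balances=0
After txn 3: dr=385 cr=427 sum_balances=-42
After txn 4: dr=258 cr=258 sum_balances=-42
After txn 5: dr=206 cr=206 sum_balances=-42
After txn 6: dr=116 cr=116 sum_balances=-42
After txn 7: dr=325 cr=325 sum_balances=-42

Answer: 3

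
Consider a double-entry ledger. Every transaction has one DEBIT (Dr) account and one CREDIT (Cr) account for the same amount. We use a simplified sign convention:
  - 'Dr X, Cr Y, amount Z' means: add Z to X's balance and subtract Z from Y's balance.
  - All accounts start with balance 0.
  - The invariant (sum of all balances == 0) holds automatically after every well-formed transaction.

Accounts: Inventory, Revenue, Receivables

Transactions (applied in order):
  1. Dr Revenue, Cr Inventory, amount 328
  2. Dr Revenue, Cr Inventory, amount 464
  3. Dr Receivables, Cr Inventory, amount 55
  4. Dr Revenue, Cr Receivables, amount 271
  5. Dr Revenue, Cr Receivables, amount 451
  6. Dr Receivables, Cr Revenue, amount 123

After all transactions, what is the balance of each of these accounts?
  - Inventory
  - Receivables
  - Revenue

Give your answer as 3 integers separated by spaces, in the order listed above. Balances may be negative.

After txn 1 (Dr Revenue, Cr Inventory, amount 328): Inventory=-328 Revenue=328
After txn 2 (Dr Revenue, Cr Inventory, amount 464): Inventory=-792 Revenue=792
After txn 3 (Dr Receivables, Cr Inventory, amount 55): Inventory=-847 Receivables=55 Revenue=792
After txn 4 (Dr Revenue, Cr Receivables, amount 271): Inventory=-847 Receivables=-216 Revenue=1063
After txn 5 (Dr Revenue, Cr Receivables, amount 451): Inventory=-847 Receivables=-667 Revenue=1514
After txn 6 (Dr Receivables, Cr Revenue, amount 123): Inventory=-847 Receivables=-544 Revenue=1391

Answer: -847 -544 1391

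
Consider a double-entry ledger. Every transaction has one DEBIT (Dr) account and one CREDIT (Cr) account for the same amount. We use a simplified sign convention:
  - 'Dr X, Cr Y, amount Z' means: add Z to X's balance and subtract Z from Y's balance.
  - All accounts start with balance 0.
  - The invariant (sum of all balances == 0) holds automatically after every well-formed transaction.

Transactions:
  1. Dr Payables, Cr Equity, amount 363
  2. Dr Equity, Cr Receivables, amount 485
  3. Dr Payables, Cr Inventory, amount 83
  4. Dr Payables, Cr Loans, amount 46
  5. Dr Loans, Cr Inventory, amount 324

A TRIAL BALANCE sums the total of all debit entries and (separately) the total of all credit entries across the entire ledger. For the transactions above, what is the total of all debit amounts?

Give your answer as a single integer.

Txn 1: debit+=363
Txn 2: debit+=485
Txn 3: debit+=83
Txn 4: debit+=46
Txn 5: debit+=324
Total debits = 1301

Answer: 1301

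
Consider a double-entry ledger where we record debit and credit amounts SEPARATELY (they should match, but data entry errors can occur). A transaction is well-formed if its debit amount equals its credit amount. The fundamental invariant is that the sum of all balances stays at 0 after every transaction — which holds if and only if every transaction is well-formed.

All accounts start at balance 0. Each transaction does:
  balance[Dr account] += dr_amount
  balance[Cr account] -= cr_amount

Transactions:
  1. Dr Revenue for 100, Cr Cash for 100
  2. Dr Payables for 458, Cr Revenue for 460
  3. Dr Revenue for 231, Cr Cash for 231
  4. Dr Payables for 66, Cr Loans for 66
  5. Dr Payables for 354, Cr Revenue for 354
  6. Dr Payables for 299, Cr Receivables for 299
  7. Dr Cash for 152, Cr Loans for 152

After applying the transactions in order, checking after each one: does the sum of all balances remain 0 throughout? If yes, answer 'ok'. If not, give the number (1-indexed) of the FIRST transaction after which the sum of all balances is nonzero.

Answer: 2

Derivation:
After txn 1: dr=100 cr=100 sum_balances=0
After txn 2: dr=458 cr=460 sum_balances=-2
After txn 3: dr=231 cr=231 sum_balances=-2
After txn 4: dr=66 cr=66 sum_balances=-2
After txn 5: dr=354 cr=354 sum_balances=-2
After txn 6: dr=299 cr=299 sum_balances=-2
After txn 7: dr=152 cr=152 sum_balances=-2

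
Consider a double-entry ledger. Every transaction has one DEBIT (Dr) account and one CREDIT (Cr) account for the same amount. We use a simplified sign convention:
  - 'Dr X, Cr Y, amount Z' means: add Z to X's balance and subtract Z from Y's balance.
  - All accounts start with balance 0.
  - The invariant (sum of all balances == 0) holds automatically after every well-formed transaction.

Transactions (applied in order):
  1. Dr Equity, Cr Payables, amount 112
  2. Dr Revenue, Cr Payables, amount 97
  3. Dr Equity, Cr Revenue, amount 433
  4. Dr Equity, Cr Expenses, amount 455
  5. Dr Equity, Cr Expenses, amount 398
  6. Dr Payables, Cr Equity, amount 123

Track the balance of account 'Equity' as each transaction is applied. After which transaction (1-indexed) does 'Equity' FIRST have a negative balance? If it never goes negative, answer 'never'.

Answer: never

Derivation:
After txn 1: Equity=112
After txn 2: Equity=112
After txn 3: Equity=545
After txn 4: Equity=1000
After txn 5: Equity=1398
After txn 6: Equity=1275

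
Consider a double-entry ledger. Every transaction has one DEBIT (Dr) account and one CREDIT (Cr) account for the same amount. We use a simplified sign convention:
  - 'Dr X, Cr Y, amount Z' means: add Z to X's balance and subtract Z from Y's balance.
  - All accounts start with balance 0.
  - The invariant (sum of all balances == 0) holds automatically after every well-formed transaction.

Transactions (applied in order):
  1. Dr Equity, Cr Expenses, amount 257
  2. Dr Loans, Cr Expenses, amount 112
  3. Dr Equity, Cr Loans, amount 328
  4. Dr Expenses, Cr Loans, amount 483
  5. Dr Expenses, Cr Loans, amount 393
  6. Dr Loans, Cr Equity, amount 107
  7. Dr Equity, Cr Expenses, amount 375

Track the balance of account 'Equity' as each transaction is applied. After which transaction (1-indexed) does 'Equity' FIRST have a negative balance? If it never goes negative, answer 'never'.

After txn 1: Equity=257
After txn 2: Equity=257
After txn 3: Equity=585
After txn 4: Equity=585
After txn 5: Equity=585
After txn 6: Equity=478
After txn 7: Equity=853

Answer: never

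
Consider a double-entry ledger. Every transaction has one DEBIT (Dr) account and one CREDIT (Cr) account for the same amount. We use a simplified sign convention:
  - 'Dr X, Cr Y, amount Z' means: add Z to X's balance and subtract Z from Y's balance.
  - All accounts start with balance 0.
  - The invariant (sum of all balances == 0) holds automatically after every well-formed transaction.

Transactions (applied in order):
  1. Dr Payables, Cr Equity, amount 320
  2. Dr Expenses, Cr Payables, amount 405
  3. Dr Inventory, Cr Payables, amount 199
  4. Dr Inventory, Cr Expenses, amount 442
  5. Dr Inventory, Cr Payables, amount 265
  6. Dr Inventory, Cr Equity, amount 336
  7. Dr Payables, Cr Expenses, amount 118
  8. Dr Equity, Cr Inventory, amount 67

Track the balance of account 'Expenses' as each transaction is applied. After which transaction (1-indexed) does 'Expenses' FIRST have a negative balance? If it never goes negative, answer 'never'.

Answer: 4

Derivation:
After txn 1: Expenses=0
After txn 2: Expenses=405
After txn 3: Expenses=405
After txn 4: Expenses=-37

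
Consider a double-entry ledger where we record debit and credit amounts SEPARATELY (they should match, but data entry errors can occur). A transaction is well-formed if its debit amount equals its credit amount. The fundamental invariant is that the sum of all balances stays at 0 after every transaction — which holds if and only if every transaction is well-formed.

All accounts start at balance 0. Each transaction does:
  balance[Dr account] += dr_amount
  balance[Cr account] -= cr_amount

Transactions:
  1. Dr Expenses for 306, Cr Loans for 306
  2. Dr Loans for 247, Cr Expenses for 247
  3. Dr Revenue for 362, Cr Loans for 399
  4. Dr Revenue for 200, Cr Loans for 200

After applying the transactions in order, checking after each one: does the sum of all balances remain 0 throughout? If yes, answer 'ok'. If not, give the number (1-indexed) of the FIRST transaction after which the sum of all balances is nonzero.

Answer: 3

Derivation:
After txn 1: dr=306 cr=306 sum_balances=0
After txn 2: dr=247 cr=247 sum_balances=0
After txn 3: dr=362 cr=399 sum_balances=-37
After txn 4: dr=200 cr=200 sum_balances=-37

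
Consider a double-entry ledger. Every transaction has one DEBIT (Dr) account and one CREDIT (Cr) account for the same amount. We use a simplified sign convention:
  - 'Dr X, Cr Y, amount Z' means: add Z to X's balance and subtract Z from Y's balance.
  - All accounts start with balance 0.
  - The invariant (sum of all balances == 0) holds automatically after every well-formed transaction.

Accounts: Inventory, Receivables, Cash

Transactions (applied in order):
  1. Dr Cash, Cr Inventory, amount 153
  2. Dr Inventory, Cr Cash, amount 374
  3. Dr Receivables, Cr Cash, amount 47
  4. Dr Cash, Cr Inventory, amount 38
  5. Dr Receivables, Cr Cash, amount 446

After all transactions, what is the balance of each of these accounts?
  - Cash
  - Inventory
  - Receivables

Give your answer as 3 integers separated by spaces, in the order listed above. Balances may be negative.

After txn 1 (Dr Cash, Cr Inventory, amount 153): Cash=153 Inventory=-153
After txn 2 (Dr Inventory, Cr Cash, amount 374): Cash=-221 Inventory=221
After txn 3 (Dr Receivables, Cr Cash, amount 47): Cash=-268 Inventory=221 Receivables=47
After txn 4 (Dr Cash, Cr Inventory, amount 38): Cash=-230 Inventory=183 Receivables=47
After txn 5 (Dr Receivables, Cr Cash, amount 446): Cash=-676 Inventory=183 Receivables=493

Answer: -676 183 493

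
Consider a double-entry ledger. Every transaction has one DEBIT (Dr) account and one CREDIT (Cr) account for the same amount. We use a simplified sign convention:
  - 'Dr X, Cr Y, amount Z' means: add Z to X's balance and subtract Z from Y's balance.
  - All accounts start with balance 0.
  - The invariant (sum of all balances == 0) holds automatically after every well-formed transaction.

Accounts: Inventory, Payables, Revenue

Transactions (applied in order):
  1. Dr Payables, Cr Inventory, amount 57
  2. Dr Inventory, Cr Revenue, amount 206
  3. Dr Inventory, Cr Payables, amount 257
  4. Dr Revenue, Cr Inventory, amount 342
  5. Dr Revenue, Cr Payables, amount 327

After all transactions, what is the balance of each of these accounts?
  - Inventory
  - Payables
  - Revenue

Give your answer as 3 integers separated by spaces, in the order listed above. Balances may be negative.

After txn 1 (Dr Payables, Cr Inventory, amount 57): Inventory=-57 Payables=57
After txn 2 (Dr Inventory, Cr Revenue, amount 206): Inventory=149 Payables=57 Revenue=-206
After txn 3 (Dr Inventory, Cr Payables, amount 257): Inventory=406 Payables=-200 Revenue=-206
After txn 4 (Dr Revenue, Cr Inventory, amount 342): Inventory=64 Payables=-200 Revenue=136
After txn 5 (Dr Revenue, Cr Payables, amount 327): Inventory=64 Payables=-527 Revenue=463

Answer: 64 -527 463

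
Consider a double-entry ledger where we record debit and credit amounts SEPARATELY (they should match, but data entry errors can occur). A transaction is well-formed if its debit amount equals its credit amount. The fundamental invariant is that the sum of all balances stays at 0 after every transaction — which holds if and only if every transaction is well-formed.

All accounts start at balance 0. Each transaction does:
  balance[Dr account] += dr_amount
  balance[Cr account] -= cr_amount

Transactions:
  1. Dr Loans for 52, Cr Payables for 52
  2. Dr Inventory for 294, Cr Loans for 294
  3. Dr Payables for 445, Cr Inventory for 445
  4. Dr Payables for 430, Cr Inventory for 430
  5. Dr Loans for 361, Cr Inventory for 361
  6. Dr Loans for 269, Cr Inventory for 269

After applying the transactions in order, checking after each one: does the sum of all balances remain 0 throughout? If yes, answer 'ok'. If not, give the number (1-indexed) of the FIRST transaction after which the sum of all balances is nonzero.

Answer: ok

Derivation:
After txn 1: dr=52 cr=52 sum_balances=0
After txn 2: dr=294 cr=294 sum_balances=0
After txn 3: dr=445 cr=445 sum_balances=0
After txn 4: dr=430 cr=430 sum_balances=0
After txn 5: dr=361 cr=361 sum_balances=0
After txn 6: dr=269 cr=269 sum_balances=0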